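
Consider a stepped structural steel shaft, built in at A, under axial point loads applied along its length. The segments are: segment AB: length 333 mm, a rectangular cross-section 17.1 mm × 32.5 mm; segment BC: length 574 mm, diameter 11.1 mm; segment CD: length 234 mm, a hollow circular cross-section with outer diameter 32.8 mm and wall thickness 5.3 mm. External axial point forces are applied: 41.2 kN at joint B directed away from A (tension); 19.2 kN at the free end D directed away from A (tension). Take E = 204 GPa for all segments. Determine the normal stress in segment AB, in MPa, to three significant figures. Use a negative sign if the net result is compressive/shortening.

Internal axial forces (sectioning from the free end, tension +): N_CD = 19.2 kN, N_BC = 19.2 kN, N_AB = 60.4 kN.
A_AB = 555.8 mm².
σ_AB = N_AB/A_AB = 60400/555.8 = 108.7 MPa.

109 MPa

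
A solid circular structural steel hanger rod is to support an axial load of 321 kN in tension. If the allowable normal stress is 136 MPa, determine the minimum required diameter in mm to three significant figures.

54.8 mm

Required area A ≥ P/σ_allow = 321000/136 = 2360 mm².
For a solid circular section, d ≥ √(4A/π) = 54.82 mm.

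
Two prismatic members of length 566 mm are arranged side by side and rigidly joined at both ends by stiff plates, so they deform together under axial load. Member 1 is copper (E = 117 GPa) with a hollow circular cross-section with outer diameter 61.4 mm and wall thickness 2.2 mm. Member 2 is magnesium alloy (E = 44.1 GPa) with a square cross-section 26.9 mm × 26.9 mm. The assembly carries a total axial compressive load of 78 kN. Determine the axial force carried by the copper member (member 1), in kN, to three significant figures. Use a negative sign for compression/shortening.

A_1 = 409.2 mm².
A_2 = 723.6 mm².
Equal strain + equilibrium ⇒ each member carries load in proportion to AE: A₁E₁ = 47870000 N, A₂E₂ = 31910000 N, ΣAE = 79780000 N.
F₁ = P·A₁E₁/ΣAE = -78000·47870000/79780000 = -46800 N.

-46.8 kN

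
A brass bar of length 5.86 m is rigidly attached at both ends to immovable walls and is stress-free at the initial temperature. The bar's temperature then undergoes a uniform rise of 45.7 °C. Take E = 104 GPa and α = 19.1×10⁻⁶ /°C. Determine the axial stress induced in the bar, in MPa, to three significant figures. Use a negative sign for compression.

-90.8 MPa

Free thermal expansion αLΔT = 19.1e-6 · 5860 · 45.7 = 5.115 mm.
The walls impose strain ε = −(5.115)/5860 = -8.7287e-04; σ = Eε = 104000 · -8.7287e-04 = -90.78 MPa.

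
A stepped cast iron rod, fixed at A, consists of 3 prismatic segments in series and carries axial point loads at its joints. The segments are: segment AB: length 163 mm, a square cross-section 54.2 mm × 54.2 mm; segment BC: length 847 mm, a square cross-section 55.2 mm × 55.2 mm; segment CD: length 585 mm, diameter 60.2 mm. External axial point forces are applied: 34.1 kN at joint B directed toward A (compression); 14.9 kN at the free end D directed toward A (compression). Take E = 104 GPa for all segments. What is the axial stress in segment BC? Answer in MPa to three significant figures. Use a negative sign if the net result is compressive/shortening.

-4.89 MPa

Internal axial forces (sectioning from the free end, tension +): N_CD = -14.9 kN, N_BC = -14.9 kN, N_AB = -49 kN.
A_BC = 3047 mm².
σ_BC = N_BC/A_BC = -14900/3047 = -4.89 MPa.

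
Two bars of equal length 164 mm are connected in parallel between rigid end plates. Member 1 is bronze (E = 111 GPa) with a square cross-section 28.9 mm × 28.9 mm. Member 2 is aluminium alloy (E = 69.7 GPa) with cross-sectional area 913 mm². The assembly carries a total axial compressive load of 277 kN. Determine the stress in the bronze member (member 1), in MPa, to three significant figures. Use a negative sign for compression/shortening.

A_1 = 835.2 mm².
Equal strain + equilibrium ⇒ each member carries load in proportion to AE: A₁E₁ = 92710000 N, A₂E₂ = 63640000 N, ΣAE = 156300000 N.
σ₁ = P·E₁/ΣAE = -277000·111000/156300000 = -196.7 MPa.

-197 MPa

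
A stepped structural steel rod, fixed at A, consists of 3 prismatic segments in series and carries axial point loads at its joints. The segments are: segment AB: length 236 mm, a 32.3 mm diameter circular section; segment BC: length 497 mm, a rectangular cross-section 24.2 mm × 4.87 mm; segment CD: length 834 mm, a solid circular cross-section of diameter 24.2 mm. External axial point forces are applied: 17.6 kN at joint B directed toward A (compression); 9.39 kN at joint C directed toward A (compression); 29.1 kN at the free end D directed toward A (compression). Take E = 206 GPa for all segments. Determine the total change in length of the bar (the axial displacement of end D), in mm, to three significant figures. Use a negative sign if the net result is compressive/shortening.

Internal axial forces (sectioning from the free end, tension +): N_CD = -29.1 kN, N_BC = -38.49 kN, N_AB = -56.09 kN.
A_AB = 819.4 mm².
A_BC = 117.9 mm².
A_CD = 460 mm².
δ_AB = -56090·236/(819.4·206000) = -0.07842 mm
δ_BC = -38490·497/(117.9·206000) = -0.7879 mm
δ_CD = -29100·834/(460·206000) = -0.2561 mm
δ = Σδ_i = -1.122 mm.

-1.12 mm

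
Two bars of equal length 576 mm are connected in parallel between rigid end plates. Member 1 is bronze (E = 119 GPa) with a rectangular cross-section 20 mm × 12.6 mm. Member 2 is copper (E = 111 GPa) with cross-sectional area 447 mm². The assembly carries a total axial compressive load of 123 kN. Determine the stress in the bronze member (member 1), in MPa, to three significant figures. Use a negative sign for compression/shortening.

-184 MPa

A_1 = 252 mm².
Equal strain + equilibrium ⇒ each member carries load in proportion to AE: A₁E₁ = 29990000 N, A₂E₂ = 49620000 N, ΣAE = 79600000 N.
σ₁ = P·E₁/ΣAE = -123000·119000/79600000 = -183.9 MPa.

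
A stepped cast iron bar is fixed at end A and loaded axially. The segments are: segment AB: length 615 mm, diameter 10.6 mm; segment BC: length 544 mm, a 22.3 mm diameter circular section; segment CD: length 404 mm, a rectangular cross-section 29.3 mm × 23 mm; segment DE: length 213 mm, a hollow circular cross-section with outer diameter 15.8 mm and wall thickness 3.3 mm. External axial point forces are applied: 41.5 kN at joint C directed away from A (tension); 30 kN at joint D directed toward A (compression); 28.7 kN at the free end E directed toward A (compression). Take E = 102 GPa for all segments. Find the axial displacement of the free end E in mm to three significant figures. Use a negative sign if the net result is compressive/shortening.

-2.22 mm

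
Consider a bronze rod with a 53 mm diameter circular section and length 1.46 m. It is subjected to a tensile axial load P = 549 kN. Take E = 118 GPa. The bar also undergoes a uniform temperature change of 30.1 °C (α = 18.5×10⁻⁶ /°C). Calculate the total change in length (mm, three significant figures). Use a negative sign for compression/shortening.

A = 2206 mm².
δ_mech = NL/(AE) = 549000·1460/(2206·118000) = 3.079 mm.
δ_thermal = αLΔT = 18.5e-6·1460·30.1 = 0.813 mm.
δ = δ_mech + δ_thermal = 3.892 mm.

3.89 mm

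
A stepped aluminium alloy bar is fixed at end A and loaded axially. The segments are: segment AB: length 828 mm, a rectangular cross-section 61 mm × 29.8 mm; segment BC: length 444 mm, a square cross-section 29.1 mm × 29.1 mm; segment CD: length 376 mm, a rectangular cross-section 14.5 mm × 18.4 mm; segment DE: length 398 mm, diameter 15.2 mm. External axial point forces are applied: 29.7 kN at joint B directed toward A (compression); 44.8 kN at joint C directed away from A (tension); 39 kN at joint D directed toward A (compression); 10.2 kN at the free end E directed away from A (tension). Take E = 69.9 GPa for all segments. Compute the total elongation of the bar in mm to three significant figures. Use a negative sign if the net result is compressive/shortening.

-0.230 mm

Internal axial forces (sectioning from the free end, tension +): N_DE = 10.2 kN, N_CD = -28.8 kN, N_BC = 16 kN, N_AB = -13.7 kN.
A_AB = 1818 mm².
A_BC = 846.8 mm².
A_CD = 266.8 mm².
A_DE = 181.5 mm².
δ_AB = -13700·828/(1818·69900) = -0.08927 mm
δ_BC = 16000·444/(846.8·69900) = 0.12 mm
δ_CD = -28800·376/(266.8·69900) = -0.5807 mm
δ_DE = 10200·398/(181.5·69900) = 0.3201 mm
δ = Σδ_i = -0.2299 mm.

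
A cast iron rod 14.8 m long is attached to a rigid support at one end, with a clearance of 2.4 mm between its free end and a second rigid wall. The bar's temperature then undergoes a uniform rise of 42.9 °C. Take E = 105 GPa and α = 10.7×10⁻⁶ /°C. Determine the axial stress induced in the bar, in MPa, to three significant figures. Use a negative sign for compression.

-31.2 MPa

Free thermal expansion αLΔT = 10.7e-6 · 14800 · 42.9 = 6.794 mm.
The walls engage after the gap closes; constrained expansion = 6.794 − 2.4 = 4.394 mm.
The walls impose strain ε = −(4.394)/14800 = -2.9687e-04; σ = Eε = 105000 · -2.9687e-04 = -31.17 MPa.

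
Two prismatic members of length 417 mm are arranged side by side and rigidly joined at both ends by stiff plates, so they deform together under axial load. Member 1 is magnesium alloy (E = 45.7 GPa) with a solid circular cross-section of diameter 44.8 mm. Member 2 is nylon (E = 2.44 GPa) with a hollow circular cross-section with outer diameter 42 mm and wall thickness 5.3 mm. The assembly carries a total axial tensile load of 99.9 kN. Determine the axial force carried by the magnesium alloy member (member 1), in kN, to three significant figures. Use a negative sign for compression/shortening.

97.9 kN

A_1 = 1576 mm².
A_2 = 611.1 mm².
Equal strain + equilibrium ⇒ each member carries load in proportion to AE: A₁E₁ = 72040000 N, A₂E₂ = 1491000 N, ΣAE = 73530000 N.
F₁ = P·A₁E₁/ΣAE = 99900·72040000/73530000 = 97870 N.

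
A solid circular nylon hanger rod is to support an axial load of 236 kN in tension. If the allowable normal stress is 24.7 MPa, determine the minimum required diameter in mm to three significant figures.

Required area A ≥ P/σ_allow = 236000/24.7 = 9555 mm².
For a solid circular section, d ≥ √(4A/π) = 110.3 mm.

110 mm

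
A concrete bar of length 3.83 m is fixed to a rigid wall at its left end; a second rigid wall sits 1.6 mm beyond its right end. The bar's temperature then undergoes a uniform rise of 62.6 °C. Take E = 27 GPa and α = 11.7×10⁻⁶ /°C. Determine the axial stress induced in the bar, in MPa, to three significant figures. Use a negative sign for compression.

-8.50 MPa

Free thermal expansion αLΔT = 11.7e-6 · 3830 · 62.6 = 2.805 mm.
The walls engage after the gap closes; constrained expansion = 2.805 − 1.6 = 1.205 mm.
The walls impose strain ε = −(1.205)/3830 = -3.1467e-04; σ = Eε = 27000 · -3.1467e-04 = -8.496 MPa.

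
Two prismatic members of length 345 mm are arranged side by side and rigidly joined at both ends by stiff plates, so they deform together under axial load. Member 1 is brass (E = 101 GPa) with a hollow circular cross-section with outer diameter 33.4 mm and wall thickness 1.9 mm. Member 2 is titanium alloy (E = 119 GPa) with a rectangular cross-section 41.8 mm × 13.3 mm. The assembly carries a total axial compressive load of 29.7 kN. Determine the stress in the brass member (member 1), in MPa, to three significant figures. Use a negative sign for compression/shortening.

A_1 = 188 mm².
A_2 = 555.9 mm².
Equal strain + equilibrium ⇒ each member carries load in proportion to AE: A₁E₁ = 18990000 N, A₂E₂ = 66160000 N, ΣAE = 85150000 N.
σ₁ = P·E₁/ΣAE = -29700·101000/85150000 = -35.23 MPa.

-35.2 MPa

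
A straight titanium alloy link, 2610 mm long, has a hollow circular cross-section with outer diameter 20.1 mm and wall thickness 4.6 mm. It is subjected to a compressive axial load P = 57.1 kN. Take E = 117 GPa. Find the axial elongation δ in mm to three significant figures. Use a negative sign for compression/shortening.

-5.69 mm

A = 224 mm².
δ_mech = NL/(AE) = -57100·2610/(224·117000) = -5.687 mm.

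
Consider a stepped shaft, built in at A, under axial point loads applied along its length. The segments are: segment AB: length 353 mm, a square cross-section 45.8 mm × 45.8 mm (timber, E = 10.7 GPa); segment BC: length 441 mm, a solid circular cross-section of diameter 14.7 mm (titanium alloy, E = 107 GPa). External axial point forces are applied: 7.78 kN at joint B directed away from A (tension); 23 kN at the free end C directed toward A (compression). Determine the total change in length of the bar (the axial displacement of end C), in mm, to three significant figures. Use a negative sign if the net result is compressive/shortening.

-0.798 mm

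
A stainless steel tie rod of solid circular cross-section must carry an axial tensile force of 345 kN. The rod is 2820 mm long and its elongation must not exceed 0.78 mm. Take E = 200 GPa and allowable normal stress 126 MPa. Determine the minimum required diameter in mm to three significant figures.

89.1 mm

Required area A ≥ P/σ_allow = 345000/126 = 2738 mm².
For a solid circular section, d ≥ √(4A/π) = 59.04 mm.
Elongation limit: A ≥ PL/(Eδ_allow) = 345000·2820/(200000·0.78) = 6237 mm² ⇒ d ≥ 89.11 mm.
The elongation limit governs.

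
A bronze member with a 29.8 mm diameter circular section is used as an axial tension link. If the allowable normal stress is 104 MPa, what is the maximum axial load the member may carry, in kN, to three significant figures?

72.5 kN

A = 697.5 mm².
P_max = σ_allow · A = 104 · 697.5 = 72540 N = 72.54 kN.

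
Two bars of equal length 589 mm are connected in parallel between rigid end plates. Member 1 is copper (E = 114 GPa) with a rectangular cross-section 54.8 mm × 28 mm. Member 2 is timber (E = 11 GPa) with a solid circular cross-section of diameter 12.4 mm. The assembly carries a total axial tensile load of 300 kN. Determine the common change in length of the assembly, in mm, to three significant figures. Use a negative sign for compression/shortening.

A_1 = 1534 mm².
A_2 = 120.8 mm².
Equal strain + equilibrium ⇒ each member carries load in proportion to AE: A₁E₁ = 174900000 N, A₂E₂ = 1328000 N, ΣAE = 176200000 N.
δ = PL/ΣAE = 300000·589/176200000 = 1.003 mm.

1.00 mm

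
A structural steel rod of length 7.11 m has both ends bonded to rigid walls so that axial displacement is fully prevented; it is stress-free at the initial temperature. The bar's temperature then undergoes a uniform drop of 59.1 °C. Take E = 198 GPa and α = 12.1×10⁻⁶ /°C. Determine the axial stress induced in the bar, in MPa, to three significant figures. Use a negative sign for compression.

142 MPa

Free thermal expansion αLΔT = 12.1e-6 · 7110 · -59.1 = -5.084 mm.
The walls impose strain ε = −(-5.084)/7110 = 7.1511e-04; σ = Eε = 198000 · 7.1511e-04 = 141.6 MPa.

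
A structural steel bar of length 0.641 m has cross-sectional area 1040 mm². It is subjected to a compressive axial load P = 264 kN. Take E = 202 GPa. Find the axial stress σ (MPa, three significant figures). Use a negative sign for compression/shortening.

σ = N/A = -264000/1040 = -253.8 MPa.

-254 MPa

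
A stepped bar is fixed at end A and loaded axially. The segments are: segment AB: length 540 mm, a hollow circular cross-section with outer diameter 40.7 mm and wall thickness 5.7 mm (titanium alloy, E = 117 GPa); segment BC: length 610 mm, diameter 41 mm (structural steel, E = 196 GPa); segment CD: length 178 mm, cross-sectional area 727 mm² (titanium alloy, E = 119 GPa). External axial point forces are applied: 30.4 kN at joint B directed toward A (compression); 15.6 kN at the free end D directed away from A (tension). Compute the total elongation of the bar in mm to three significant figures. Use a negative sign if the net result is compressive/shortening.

-0.0401 mm

Internal axial forces (sectioning from the free end, tension +): N_CD = 15.6 kN, N_BC = 15.6 kN, N_AB = -14.8 kN.
A_AB = 626.7 mm².
A_BC = 1320 mm².
δ_AB = -14800·540/(626.7·117000) = -0.109 mm
δ_BC = 15600·610/(1320·196000) = 0.03677 mm
δ_CD = 15600·178/(727·119000) = 0.0321 mm
δ = Σδ_i = -0.04012 mm.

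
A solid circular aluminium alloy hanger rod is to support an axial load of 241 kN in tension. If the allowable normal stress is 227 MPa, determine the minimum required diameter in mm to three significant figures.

36.8 mm

Required area A ≥ P/σ_allow = 241000/227 = 1062 mm².
For a solid circular section, d ≥ √(4A/π) = 36.77 mm.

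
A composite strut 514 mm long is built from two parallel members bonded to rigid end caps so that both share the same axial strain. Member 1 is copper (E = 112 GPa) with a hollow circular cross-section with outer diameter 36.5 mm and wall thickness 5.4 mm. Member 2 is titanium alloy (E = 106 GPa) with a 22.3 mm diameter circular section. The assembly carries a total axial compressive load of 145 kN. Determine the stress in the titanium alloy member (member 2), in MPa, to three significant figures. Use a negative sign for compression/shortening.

A_1 = 527.6 mm².
A_2 = 390.6 mm².
Equal strain + equilibrium ⇒ each member carries load in proportion to AE: A₁E₁ = 59090000 N, A₂E₂ = 41400000 N, ΣAE = 100500000 N.
σ₂ = P·E₂/ΣAE = -145000·106000/100500000 = -152.9 MPa.

-153 MPa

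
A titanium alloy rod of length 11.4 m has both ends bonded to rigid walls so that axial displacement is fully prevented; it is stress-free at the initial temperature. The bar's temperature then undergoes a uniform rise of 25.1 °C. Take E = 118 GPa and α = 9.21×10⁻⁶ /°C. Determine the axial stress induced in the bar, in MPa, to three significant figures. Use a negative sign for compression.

-27.3 MPa

Free thermal expansion αLΔT = 9.21e-6 · 11400 · 25.1 = 2.635 mm.
The walls impose strain ε = −(2.635)/11400 = -2.3117e-04; σ = Eε = 118000 · -2.3117e-04 = -27.28 MPa.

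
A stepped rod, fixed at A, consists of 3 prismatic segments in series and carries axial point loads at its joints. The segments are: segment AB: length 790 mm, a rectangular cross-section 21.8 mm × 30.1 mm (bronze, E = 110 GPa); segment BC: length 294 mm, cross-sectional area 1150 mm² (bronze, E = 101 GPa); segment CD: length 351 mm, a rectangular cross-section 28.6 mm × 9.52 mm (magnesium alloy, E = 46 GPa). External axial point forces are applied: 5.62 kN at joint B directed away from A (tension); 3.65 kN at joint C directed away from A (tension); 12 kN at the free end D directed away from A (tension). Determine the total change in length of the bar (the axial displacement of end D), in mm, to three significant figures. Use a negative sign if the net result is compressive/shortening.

Internal axial forces (sectioning from the free end, tension +): N_CD = 12 kN, N_BC = 15.65 kN, N_AB = 21.27 kN.
A_AB = 656.2 mm².
A_CD = 272.3 mm².
δ_AB = 21270·790/(656.2·110000) = 0.2328 mm
δ_BC = 15650·294/(1150·101000) = 0.03961 mm
δ_CD = 12000·351/(272.3·46000) = 0.3363 mm
δ = Σδ_i = 0.6087 mm.

0.609 mm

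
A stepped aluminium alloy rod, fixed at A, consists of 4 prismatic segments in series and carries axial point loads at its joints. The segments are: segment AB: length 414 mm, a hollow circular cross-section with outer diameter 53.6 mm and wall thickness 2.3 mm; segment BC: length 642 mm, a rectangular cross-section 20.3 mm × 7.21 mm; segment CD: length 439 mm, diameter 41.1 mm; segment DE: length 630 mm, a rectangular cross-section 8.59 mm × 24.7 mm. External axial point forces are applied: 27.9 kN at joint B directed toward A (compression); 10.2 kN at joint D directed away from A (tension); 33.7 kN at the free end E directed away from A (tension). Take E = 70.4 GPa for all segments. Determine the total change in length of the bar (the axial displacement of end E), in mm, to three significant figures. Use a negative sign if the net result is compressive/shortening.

Internal axial forces (sectioning from the free end, tension +): N_DE = 33.7 kN, N_CD = 43.9 kN, N_BC = 43.9 kN, N_AB = 16 kN.
A_AB = 370.7 mm².
A_BC = 146.4 mm².
A_CD = 1327 mm².
A_DE = 212.2 mm².
δ_AB = 16000·414/(370.7·70400) = 0.2538 mm
δ_BC = 43900·642/(146.4·70400) = 2.735 mm
δ_CD = 43900·439/(1327·70400) = 0.2063 mm
δ_DE = 33700·630/(212.2·70400) = 1.421 mm
δ = Σδ_i = 4.617 mm.

4.62 mm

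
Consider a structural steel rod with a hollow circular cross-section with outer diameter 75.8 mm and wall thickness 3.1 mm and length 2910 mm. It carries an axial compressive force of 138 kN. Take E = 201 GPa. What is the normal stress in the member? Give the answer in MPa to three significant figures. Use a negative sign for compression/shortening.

A = 708 mm².
σ = N/A = -138000/708 = -194.9 MPa.

-195 MPa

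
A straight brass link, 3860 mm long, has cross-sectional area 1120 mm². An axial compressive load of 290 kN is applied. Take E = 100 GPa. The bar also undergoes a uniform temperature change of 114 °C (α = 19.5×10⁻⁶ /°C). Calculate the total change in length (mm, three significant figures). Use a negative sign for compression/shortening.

-1.41 mm

δ_mech = NL/(AE) = -290000·3860/(1120·100000) = -9.995 mm.
δ_thermal = αLΔT = 19.5e-6·3860·114 = 8.581 mm.
δ = δ_mech + δ_thermal = -1.414 mm.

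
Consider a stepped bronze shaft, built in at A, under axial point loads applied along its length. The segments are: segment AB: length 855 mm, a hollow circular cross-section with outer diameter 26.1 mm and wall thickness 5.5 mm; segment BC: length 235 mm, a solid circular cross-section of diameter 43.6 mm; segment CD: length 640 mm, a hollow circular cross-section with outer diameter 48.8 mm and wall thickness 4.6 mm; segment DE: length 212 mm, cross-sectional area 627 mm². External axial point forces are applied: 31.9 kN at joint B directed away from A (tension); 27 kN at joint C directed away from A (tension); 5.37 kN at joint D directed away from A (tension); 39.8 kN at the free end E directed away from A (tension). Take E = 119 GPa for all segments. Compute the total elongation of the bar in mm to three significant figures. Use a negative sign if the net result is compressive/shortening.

2.69 mm

Internal axial forces (sectioning from the free end, tension +): N_DE = 39.8 kN, N_CD = 45.17 kN, N_BC = 72.17 kN, N_AB = 104.1 kN.
A_AB = 355.9 mm².
A_BC = 1493 mm².
A_CD = 638.7 mm².
δ_AB = 104100·855/(355.9·119000) = 2.101 mm
δ_BC = 72170·235/(1493·119000) = 0.09546 mm
δ_CD = 45170·640/(638.7·119000) = 0.3803 mm
δ_DE = 39800·212/(627·119000) = 0.1131 mm
δ = Σδ_i = 2.69 mm.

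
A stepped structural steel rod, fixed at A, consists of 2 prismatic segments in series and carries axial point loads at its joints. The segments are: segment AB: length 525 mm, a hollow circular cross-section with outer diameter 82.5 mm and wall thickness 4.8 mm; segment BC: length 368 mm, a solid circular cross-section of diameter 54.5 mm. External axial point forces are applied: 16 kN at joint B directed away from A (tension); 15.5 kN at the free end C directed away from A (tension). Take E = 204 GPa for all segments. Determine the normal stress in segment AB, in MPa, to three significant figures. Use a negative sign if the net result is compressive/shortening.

26.9 MPa

Internal axial forces (sectioning from the free end, tension +): N_BC = 15.5 kN, N_AB = 31.5 kN.
A_AB = 1172 mm².
σ_AB = N_AB/A_AB = 31500/1172 = 26.88 MPa.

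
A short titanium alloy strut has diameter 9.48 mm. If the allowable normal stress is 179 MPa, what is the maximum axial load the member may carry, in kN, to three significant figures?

A = 70.58 mm².
P_max = σ_allow · A = 179 · 70.58 = 12630 N = 12.63 kN.

12.6 kN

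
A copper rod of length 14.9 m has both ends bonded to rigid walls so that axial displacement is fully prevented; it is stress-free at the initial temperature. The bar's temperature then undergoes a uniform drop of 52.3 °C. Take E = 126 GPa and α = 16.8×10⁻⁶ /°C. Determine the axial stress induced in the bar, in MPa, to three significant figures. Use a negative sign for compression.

111 MPa

Free thermal expansion αLΔT = 16.8e-6 · 14900 · -52.3 = -13.09 mm.
The walls impose strain ε = −(-13.09)/14900 = 8.7864e-04; σ = Eε = 126000 · 8.7864e-04 = 110.7 MPa.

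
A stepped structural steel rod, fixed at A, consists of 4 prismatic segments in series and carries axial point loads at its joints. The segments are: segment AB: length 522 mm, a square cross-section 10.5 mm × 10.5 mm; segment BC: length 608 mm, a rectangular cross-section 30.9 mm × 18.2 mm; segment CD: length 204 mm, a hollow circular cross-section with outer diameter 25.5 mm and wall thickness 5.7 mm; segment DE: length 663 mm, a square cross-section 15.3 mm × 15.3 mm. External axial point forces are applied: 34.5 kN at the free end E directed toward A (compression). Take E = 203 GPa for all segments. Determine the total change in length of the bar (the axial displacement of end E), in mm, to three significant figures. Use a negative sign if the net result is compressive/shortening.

Internal axial forces (sectioning from the free end, tension +): N_DE = -34.5 kN, N_CD = -34.5 kN, N_BC = -34.5 kN, N_AB = -34.5 kN.
A_AB = 110.2 mm².
A_BC = 562.4 mm².
A_CD = 354.6 mm².
A_DE = 234.1 mm².
δ_AB = -34500·522/(110.2·203000) = -0.8047 mm
δ_BC = -34500·608/(562.4·203000) = -0.1837 mm
δ_CD = -34500·204/(354.6·203000) = -0.09778 mm
δ_DE = -34500·663/(234.1·203000) = -0.4813 mm
δ = Σδ_i = -1.568 mm.

-1.57 mm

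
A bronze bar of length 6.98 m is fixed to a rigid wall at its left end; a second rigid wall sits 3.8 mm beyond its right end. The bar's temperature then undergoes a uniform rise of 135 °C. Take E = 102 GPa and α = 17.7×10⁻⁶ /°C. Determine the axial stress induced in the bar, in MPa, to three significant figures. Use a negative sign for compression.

Free thermal expansion αLΔT = 17.7e-6 · 6980 · 135 = 16.68 mm.
The walls engage after the gap closes; constrained expansion = 16.68 − 3.8 = 12.88 mm.
The walls impose strain ε = −(12.88)/6980 = -1.8451e-03; σ = Eε = 102000 · -1.8451e-03 = -188.2 MPa.

-188 MPa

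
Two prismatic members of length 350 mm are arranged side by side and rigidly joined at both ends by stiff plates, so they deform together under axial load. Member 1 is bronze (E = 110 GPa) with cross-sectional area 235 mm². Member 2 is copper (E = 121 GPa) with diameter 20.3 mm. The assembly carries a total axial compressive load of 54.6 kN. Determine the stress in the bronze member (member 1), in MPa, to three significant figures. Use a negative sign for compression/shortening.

-92.4 MPa

A_2 = 323.7 mm².
Equal strain + equilibrium ⇒ each member carries load in proportion to AE: A₁E₁ = 25850000 N, A₂E₂ = 39160000 N, ΣAE = 65010000 N.
σ₁ = P·E₁/ΣAE = -54600·110000/65010000 = -92.38 MPa.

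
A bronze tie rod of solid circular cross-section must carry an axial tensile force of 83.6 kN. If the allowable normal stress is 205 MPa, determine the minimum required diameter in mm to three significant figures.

22.8 mm

Required area A ≥ P/σ_allow = 83600/205 = 407.8 mm².
For a solid circular section, d ≥ √(4A/π) = 22.79 mm.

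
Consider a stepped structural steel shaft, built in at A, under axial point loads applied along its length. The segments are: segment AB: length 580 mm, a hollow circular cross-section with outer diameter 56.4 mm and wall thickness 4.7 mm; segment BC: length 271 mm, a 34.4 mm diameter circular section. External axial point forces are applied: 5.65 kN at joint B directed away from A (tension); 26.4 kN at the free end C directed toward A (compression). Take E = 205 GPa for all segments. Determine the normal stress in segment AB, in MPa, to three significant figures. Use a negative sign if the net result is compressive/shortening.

-27.2 MPa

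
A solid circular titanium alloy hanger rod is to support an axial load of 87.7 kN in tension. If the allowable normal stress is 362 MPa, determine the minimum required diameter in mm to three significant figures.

Required area A ≥ P/σ_allow = 87700/362 = 242.3 mm².
For a solid circular section, d ≥ √(4A/π) = 17.56 mm.

17.6 mm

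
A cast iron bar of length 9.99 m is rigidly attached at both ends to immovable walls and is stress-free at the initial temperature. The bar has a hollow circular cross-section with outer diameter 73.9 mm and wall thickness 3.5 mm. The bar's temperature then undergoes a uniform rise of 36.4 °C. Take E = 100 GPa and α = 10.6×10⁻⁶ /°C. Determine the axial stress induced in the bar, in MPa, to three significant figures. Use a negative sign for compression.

Free thermal expansion αLΔT = 10.6e-6 · 9990 · 36.4 = 3.855 mm.
The walls impose strain ε = −(3.855)/9990 = -3.8584e-04; σ = Eε = 100000 · -3.8584e-04 = -38.58 MPa.

-38.6 MPa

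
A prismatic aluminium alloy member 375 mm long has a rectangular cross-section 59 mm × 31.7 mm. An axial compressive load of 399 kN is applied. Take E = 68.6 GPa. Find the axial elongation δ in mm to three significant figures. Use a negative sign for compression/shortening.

-1.17 mm

A = 1870 mm².
δ_mech = NL/(AE) = -399000·375/(1870·68600) = -1.166 mm.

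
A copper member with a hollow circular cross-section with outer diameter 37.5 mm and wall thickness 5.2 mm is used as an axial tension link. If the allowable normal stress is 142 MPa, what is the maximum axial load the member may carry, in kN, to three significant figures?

74.9 kN

A = 527.7 mm².
P_max = σ_allow · A = 142 · 527.7 = 74930 N = 74.93 kN.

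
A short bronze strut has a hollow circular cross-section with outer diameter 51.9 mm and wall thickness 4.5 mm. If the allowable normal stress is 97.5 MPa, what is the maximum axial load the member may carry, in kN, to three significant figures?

A = 670.1 mm².
P_max = σ_allow · A = 97.5 · 670.1 = 65330 N = 65.33 kN.

65.3 kN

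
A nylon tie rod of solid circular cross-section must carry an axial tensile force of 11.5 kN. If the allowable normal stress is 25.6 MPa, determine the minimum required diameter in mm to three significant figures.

23.9 mm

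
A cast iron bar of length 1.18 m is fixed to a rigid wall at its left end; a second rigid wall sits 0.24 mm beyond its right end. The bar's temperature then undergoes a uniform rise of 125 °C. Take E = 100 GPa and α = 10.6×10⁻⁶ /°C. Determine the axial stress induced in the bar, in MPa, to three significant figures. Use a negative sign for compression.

Free thermal expansion αLΔT = 10.6e-6 · 1180 · 125 = 1.563 mm.
The walls engage after the gap closes; constrained expansion = 1.563 − 0.24 = 1.323 mm.
The walls impose strain ε = −(1.323)/1180 = -1.1216e-03; σ = Eε = 100000 · -1.1216e-03 = -112.2 MPa.

-112 MPa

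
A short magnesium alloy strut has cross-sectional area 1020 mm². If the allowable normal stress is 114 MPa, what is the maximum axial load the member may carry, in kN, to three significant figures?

P_max = σ_allow · A = 114 · 1020 = 116300 N = 116.3 kN.

116 kN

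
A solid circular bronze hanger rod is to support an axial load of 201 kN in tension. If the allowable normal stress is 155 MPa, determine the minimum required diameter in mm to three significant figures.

Required area A ≥ P/σ_allow = 201000/155 = 1297 mm².
For a solid circular section, d ≥ √(4A/π) = 40.63 mm.

40.6 mm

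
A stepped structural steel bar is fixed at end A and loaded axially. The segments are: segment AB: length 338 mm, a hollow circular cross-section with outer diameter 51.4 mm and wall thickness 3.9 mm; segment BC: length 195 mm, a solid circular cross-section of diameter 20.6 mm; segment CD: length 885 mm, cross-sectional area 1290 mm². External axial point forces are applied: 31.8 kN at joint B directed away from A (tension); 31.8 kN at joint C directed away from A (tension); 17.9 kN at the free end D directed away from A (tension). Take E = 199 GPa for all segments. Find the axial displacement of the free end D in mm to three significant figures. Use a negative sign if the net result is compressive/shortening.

0.446 mm

Internal axial forces (sectioning from the free end, tension +): N_CD = 17.9 kN, N_BC = 49.7 kN, N_AB = 81.5 kN.
A_AB = 582 mm².
A_BC = 333.3 mm².
δ_AB = 81500·338/(582·199000) = 0.2379 mm
δ_BC = 49700·195/(333.3·199000) = 0.1461 mm
δ_CD = 17900·885/(1290·199000) = 0.06171 mm
δ = Σδ_i = 0.4457 mm.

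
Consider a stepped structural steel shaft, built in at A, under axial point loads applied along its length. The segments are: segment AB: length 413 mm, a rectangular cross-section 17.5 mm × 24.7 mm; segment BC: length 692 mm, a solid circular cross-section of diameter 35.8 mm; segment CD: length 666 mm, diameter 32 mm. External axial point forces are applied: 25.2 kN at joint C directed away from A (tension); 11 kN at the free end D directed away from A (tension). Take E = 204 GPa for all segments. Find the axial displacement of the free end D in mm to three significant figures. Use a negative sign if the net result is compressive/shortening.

0.336 mm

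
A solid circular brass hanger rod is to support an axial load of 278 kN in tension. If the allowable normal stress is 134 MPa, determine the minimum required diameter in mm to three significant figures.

Required area A ≥ P/σ_allow = 278000/134 = 2075 mm².
For a solid circular section, d ≥ √(4A/π) = 51.4 mm.

51.4 mm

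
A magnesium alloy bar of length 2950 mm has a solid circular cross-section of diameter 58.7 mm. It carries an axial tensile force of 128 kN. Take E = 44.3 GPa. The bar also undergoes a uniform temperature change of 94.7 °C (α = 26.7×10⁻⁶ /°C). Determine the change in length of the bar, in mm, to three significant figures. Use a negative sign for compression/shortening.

10.6 mm

A = 2706 mm².
δ_mech = NL/(AE) = 128000·2950/(2706·44300) = 3.15 mm.
δ_thermal = αLΔT = 26.7e-6·2950·94.7 = 7.459 mm.
δ = δ_mech + δ_thermal = 10.61 mm.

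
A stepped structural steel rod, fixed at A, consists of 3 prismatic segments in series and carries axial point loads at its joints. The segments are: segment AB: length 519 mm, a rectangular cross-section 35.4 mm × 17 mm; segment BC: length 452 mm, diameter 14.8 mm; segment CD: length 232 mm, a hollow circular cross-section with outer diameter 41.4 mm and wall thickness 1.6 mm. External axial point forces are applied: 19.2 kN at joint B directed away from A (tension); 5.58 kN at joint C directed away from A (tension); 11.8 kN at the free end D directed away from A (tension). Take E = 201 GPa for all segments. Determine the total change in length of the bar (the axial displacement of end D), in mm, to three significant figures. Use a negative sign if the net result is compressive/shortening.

Internal axial forces (sectioning from the free end, tension +): N_CD = 11.8 kN, N_BC = 17.38 kN, N_AB = 36.58 kN.
A_AB = 601.8 mm².
A_BC = 172 mm².
A_CD = 200.1 mm².
δ_AB = 36580·519/(601.8·201000) = 0.157 mm
δ_BC = 17380·452/(172·201000) = 0.2272 mm
δ_CD = 11800·232/(200.1·201000) = 0.06808 mm
δ = Σδ_i = 0.4522 mm.

0.452 mm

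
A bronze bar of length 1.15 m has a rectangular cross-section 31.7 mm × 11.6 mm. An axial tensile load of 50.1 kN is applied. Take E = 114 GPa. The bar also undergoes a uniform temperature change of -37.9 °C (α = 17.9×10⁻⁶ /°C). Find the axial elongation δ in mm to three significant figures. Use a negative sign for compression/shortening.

0.594 mm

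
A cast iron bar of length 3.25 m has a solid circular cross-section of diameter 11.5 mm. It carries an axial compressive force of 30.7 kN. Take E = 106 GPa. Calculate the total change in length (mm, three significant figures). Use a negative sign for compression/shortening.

-9.06 mm

A = 103.9 mm².
δ_mech = NL/(AE) = -30700·3250/(103.9·106000) = -9.062 mm.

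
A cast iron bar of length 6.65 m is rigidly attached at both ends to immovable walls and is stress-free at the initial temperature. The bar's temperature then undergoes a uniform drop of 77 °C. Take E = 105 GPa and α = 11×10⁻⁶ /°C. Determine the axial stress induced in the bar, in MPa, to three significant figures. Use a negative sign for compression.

Free thermal expansion αLΔT = 11e-6 · 6650 · -77 = -5.633 mm.
The walls impose strain ε = −(-5.633)/6650 = 8.4700e-04; σ = Eε = 105000 · 8.4700e-04 = 88.94 MPa.

88.9 MPa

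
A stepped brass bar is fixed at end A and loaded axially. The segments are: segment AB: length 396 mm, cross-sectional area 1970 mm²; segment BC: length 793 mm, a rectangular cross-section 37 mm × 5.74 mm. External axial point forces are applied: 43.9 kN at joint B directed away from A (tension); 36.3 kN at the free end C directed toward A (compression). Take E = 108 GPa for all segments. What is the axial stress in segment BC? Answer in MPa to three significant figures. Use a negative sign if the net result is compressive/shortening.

Internal axial forces (sectioning from the free end, tension +): N_BC = -36.3 kN, N_AB = 7.6 kN.
A_BC = 212.4 mm².
σ_BC = N_BC/A_BC = -36300/212.4 = -170.9 MPa.

-171 MPa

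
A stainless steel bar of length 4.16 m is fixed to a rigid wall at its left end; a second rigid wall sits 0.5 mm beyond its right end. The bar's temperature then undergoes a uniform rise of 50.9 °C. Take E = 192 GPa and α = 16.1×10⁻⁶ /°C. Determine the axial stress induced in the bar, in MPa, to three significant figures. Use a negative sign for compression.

-134 MPa

Free thermal expansion αLΔT = 16.1e-6 · 4160 · 50.9 = 3.409 mm.
The walls engage after the gap closes; constrained expansion = 3.409 − 0.5 = 2.909 mm.
The walls impose strain ε = −(2.909)/4160 = -6.9930e-04; σ = Eε = 192000 · -6.9930e-04 = -134.3 MPa.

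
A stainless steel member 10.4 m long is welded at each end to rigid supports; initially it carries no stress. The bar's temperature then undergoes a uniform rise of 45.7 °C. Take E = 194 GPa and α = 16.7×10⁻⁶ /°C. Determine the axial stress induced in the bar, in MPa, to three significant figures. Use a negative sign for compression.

Free thermal expansion αLΔT = 16.7e-6 · 10400 · 45.7 = 7.937 mm.
The walls impose strain ε = −(7.937)/10400 = -7.6319e-04; σ = Eε = 194000 · -7.6319e-04 = -148.1 MPa.

-148 MPa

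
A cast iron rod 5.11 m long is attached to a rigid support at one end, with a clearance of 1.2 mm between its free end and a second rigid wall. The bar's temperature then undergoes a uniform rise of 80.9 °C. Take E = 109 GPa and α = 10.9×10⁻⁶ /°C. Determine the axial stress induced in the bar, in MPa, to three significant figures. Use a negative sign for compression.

Free thermal expansion αLΔT = 10.9e-6 · 5110 · 80.9 = 4.506 mm.
The walls engage after the gap closes; constrained expansion = 4.506 − 1.2 = 3.306 mm.
The walls impose strain ε = −(3.306)/5110 = -6.4698e-04; σ = Eε = 109000 · -6.4698e-04 = -70.52 MPa.

-70.5 MPa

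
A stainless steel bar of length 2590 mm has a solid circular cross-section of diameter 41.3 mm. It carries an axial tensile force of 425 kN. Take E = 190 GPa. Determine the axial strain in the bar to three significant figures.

A = 1340 mm².
σ = N/A = 317.2 MPa; ε = σ/E = 317.2/190000 = 1.670e-03.

0.00167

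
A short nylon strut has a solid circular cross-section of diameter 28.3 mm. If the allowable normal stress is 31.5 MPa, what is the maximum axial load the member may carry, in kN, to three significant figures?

19.8 kN

A = 629 mm².
P_max = σ_allow · A = 31.5 · 629 = 19810 N = 19.81 kN.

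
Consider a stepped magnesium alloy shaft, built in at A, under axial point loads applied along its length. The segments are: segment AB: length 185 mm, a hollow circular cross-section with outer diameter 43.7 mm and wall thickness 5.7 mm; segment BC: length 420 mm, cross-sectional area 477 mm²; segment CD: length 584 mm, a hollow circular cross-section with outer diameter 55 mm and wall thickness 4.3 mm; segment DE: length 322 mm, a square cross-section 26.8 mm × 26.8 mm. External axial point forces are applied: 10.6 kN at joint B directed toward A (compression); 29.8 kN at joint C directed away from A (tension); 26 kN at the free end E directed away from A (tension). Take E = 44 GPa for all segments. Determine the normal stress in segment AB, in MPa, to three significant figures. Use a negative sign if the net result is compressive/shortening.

Internal axial forces (sectioning from the free end, tension +): N_DE = 26 kN, N_CD = 26 kN, N_BC = 55.8 kN, N_AB = 45.2 kN.
A_AB = 680.5 mm².
σ_AB = N_AB/A_AB = 45200/680.5 = 66.42 MPa.

66.4 MPa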